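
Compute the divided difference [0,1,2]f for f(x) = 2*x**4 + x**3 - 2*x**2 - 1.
15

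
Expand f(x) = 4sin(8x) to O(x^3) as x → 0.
32*x + O(x**3)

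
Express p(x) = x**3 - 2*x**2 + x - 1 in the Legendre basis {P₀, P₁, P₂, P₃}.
(-5/3)P₀ + (8/5)P₁ + (-4/3)P₂ + (2/5)P₃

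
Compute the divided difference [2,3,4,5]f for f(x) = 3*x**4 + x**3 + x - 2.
43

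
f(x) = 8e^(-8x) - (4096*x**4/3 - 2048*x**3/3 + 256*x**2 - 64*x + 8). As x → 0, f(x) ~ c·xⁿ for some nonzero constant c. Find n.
5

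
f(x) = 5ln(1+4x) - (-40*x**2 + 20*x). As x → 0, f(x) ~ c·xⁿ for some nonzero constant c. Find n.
3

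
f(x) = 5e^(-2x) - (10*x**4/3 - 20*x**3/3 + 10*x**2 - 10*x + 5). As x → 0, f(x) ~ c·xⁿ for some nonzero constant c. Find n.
5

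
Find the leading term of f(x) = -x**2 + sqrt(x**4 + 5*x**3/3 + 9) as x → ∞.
5*x/6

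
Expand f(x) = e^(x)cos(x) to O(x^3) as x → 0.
1 + x + O(x**3)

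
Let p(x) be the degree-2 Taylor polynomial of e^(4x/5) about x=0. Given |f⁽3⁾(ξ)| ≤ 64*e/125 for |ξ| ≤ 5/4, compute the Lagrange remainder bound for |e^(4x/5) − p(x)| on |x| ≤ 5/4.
e/6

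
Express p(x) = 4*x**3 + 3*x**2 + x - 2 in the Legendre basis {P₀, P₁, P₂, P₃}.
-P₀ + (17/5)P₁ + (2)P₂ + (8/5)P₃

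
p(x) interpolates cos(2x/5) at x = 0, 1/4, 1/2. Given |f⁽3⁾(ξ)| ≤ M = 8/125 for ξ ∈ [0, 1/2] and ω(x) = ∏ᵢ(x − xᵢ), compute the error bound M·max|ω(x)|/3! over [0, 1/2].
sqrt(3)/27000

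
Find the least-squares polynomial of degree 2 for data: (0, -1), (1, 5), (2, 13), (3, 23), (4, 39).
-23/35 + (123/35)x + (11/7)x²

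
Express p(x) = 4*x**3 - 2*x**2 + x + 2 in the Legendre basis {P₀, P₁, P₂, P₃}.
(4/3)P₀ + (17/5)P₁ + (-4/3)P₂ + (8/5)P₃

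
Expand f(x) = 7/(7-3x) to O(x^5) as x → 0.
1 + 3*x/7 + 9*x**2/49 + 27*x**3/343 + 81*x**4/2401 + O(x**5)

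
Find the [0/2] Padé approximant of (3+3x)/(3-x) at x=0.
1/(4*x**2/3 - 4*x/3 + 1)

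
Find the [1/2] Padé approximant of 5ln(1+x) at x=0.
5*x/(-x**2/12 + x/2 + 1)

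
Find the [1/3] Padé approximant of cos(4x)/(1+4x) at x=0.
(1 - 5*x/3)/(56*x**3/3 + 4*x**2/3 + 7*x/3 + 1)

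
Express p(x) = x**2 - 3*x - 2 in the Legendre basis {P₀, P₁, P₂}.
(-5/3)P₀ + (-3)P₁ + (2/3)P₂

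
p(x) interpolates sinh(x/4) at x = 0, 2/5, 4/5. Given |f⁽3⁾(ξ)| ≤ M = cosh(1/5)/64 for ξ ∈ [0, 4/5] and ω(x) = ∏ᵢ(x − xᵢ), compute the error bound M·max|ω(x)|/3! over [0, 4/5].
sqrt(3)*cosh(1/5)/27000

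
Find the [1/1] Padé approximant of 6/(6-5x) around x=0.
1/(1 - 5*x/6)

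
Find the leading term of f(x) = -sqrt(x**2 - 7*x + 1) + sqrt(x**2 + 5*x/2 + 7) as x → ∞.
19/4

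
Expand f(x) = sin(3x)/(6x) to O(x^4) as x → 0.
1/2 - 3*x**2/4 + O(x**4)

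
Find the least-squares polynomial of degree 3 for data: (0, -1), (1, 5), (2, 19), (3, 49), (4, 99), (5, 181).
-23/21 + (307/63)x + (4/21)x² + (11/9)x³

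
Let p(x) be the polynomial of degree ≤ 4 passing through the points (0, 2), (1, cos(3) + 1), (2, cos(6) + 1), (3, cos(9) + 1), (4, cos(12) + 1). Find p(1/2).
35*cos(3)/32 - 35*cos(6)/64 + 7*cos(9)/32 - 5*cos(12)/128 + 163/128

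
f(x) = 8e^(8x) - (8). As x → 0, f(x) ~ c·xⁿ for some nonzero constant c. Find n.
1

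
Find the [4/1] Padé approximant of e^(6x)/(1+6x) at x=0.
(318*x**4/5 + 168*x**3/5 + 18*x**2 + 88*x/15 + 1)/(88*x/15 + 1)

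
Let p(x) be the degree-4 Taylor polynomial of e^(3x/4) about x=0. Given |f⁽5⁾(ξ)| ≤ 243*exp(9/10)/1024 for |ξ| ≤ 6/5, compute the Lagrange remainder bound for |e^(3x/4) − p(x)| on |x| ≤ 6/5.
19683*exp(9/10)/4000000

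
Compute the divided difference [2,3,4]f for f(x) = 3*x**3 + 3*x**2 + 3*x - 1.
30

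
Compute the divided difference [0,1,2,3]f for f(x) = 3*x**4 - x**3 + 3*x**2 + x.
17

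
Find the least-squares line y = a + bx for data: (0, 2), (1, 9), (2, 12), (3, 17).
a = 14/5, b = 24/5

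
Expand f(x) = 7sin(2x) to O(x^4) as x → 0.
14*x - 28*x**3/3 + O(x**4)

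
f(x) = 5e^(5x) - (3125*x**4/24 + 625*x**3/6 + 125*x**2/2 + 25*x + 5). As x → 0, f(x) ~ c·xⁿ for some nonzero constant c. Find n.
5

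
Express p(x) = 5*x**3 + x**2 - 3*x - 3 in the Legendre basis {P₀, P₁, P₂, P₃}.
(-8/3)P₀ + (2/3)P₂ + (2)P₃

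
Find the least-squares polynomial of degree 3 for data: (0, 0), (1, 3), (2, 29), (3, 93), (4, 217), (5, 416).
-1/18 + (-167/108)x + (67/36)x² + (163/54)x³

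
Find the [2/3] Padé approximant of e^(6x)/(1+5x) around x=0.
(222*x**2/65 + 201*x/65 + 1)/(876*x**3/65 - 759*x**2/65 + 136*x/65 + 1)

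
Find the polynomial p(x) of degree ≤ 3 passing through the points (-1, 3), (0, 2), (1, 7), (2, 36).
3*x**3 + 3*x**2 - x + 2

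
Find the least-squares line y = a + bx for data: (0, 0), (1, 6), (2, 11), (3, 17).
a = 1/10, b = 28/5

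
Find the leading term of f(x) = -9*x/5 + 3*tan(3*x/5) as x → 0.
27*x**3/125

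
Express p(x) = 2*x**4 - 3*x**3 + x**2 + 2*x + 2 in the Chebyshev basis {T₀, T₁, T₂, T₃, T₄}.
(13/4)T₀ + (-1/4)T₁ + (3/2)T₂ + (-3/4)T₃ + (1/4)T₄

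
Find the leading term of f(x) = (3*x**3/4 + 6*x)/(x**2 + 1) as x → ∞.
3*x/4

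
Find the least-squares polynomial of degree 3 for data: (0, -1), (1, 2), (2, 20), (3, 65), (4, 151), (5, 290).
-64/63 + (11/189)x + (8/9)x² + (58/27)x³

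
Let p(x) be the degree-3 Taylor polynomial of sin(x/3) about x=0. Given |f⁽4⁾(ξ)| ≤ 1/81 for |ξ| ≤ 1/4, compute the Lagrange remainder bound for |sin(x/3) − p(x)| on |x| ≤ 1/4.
1/497664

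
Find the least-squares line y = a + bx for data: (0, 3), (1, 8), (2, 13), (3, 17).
a = 16/5, b = 47/10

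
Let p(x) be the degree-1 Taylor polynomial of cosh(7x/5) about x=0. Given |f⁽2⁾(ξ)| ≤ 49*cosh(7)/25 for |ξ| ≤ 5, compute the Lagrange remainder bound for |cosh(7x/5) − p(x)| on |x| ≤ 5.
49*cosh(7)/2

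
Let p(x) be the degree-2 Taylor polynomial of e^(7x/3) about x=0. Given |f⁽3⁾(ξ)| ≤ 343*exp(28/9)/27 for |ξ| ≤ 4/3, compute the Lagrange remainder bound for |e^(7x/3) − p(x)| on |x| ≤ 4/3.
10976*exp(28/9)/2187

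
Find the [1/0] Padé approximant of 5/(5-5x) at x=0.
x + 1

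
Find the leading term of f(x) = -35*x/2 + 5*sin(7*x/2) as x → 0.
-1715*x**3/48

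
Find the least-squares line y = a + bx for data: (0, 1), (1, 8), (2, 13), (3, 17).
a = 9/5, b = 53/10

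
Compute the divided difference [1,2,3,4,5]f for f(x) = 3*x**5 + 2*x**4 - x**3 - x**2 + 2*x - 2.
47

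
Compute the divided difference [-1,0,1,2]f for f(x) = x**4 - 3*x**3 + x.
-1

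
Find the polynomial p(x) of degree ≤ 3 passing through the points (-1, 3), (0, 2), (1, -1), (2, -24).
-3*x**3 - x**2 + x + 2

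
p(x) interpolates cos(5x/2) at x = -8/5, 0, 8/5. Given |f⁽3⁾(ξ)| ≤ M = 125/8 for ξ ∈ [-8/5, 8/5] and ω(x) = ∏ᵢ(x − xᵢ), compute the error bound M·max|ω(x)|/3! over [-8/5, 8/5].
64*sqrt(3)/27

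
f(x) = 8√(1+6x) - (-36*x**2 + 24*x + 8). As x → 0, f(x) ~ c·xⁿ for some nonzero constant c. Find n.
3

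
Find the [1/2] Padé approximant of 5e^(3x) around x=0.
(5*x + 5)/(3*x**2/2 - 2*x + 1)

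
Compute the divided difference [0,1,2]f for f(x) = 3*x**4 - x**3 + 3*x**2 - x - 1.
21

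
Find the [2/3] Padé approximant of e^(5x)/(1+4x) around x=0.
(925*x**2/388 + 250*x/97 + 1)/(8675*x**3/1164 - 2985*x**2/388 + 153*x/97 + 1)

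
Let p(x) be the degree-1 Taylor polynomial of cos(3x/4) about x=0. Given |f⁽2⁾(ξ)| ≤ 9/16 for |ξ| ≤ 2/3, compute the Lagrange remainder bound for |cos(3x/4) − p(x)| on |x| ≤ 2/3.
1/8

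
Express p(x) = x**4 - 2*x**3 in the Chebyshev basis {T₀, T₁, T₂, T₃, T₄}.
(3/8)T₀ + (-3/2)T₁ + (1/2)T₂ + (-1/2)T₃ + (1/8)T₄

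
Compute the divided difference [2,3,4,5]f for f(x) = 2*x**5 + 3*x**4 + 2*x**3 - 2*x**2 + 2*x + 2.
294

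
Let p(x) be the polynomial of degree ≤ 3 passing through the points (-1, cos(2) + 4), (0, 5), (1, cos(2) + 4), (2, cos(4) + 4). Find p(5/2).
35*cos(4)/16 - 5*cos(2)/2 + 85/16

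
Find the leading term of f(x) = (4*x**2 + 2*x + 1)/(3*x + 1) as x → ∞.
4*x/3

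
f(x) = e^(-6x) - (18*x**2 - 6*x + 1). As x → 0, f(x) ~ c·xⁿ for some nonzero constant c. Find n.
3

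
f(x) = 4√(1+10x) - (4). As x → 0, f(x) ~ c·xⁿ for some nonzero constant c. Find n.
1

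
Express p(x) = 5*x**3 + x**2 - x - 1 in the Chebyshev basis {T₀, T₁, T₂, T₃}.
(-1/2)T₀ + (11/4)T₁ + (1/2)T₂ + (5/4)T₃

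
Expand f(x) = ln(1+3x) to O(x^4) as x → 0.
3*x - 9*x**2/2 + 9*x**3 + O(x**4)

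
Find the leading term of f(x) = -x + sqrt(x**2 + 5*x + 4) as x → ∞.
5/2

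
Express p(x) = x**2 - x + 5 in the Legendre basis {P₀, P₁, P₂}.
(16/3)P₀ - P₁ + (2/3)P₂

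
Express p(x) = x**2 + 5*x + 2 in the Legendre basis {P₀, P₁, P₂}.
(7/3)P₀ + (5)P₁ + (2/3)P₂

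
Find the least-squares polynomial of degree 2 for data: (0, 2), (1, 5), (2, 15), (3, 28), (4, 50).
72/35 + (13/70)x + (41/14)x²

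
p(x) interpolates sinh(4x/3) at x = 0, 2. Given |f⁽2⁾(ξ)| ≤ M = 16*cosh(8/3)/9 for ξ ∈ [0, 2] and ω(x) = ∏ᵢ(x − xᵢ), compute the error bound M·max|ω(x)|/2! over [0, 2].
8*cosh(8/3)/9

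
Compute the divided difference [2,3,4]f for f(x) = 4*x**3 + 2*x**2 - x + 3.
38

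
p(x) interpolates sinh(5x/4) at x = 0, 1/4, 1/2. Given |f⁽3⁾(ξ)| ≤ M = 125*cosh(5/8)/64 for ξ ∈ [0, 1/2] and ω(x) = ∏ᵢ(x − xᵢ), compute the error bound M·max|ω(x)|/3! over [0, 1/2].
125*sqrt(3)*cosh(5/8)/110592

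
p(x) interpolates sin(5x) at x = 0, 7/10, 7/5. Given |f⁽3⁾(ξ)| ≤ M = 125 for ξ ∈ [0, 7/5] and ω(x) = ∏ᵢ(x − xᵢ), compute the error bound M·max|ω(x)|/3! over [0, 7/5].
343*sqrt(3)/216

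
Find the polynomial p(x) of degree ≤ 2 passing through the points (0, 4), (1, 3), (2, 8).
3*x**2 - 4*x + 4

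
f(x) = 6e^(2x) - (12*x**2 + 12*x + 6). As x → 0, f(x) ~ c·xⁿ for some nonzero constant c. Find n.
3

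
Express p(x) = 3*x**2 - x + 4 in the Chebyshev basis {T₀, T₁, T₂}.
(11/2)T₀ - T₁ + (3/2)T₂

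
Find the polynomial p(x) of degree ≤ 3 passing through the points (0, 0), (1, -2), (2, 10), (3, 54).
3*x**3 - 2*x**2 - 3*x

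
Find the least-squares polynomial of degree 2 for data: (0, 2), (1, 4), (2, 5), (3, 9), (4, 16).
86/35 + (-29/70)x + (13/14)x²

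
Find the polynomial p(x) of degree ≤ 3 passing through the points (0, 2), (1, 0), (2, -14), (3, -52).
2 - 2*x**3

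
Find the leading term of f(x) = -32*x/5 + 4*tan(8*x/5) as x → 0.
2048*x**3/375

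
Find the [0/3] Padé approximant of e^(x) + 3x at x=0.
1/(-361*x**3/6 + 31*x**2/2 - 4*x + 1)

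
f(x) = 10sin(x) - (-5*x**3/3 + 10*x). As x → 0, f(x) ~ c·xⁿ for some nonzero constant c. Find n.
5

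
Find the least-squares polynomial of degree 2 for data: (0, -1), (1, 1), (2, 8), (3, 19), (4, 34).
-39/35 + (8/35)x + (15/7)x²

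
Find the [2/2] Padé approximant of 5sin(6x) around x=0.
30*x/(6*x**2 + 1)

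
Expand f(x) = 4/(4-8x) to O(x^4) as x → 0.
1 + 2*x + 4*x**2 + 8*x**3 + O(x**4)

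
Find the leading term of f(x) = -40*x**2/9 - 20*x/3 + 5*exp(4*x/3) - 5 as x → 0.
160*x**3/81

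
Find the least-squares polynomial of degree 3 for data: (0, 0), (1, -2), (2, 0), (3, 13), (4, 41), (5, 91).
1/42 + (-631/252)x + (-7/12)x² + (17/18)x³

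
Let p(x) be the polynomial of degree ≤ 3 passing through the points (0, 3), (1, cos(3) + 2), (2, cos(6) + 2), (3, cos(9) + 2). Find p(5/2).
5*cos(9)/16 - 5*cos(3)/16 + 15*cos(6)/16 + 33/16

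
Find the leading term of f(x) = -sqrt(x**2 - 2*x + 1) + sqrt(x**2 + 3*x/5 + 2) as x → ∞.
13/10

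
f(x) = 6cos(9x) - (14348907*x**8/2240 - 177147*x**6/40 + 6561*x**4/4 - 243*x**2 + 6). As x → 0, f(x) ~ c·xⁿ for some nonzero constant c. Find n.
10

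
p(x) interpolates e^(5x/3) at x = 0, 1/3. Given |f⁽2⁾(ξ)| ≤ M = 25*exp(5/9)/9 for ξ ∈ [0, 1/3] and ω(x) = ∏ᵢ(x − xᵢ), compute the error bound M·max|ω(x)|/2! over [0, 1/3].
25*exp(5/9)/648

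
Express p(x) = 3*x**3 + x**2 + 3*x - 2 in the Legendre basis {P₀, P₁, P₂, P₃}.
(-5/3)P₀ + (24/5)P₁ + (2/3)P₂ + (6/5)P₃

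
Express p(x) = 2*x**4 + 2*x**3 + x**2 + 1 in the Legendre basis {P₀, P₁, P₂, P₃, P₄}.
(26/15)P₀ + (6/5)P₁ + (38/21)P₂ + (4/5)P₃ + (16/35)P₄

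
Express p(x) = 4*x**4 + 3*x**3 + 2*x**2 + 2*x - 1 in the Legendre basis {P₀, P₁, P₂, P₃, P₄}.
(7/15)P₀ + (19/5)P₁ + (76/21)P₂ + (6/5)P₃ + (32/35)P₄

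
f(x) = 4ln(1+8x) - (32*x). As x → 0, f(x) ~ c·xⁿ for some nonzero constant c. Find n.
2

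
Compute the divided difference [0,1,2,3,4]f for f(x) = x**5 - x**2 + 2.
10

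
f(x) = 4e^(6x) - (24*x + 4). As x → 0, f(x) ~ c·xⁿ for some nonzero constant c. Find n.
2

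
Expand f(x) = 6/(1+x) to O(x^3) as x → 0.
6 - 6*x + 6*x**2 + O(x**3)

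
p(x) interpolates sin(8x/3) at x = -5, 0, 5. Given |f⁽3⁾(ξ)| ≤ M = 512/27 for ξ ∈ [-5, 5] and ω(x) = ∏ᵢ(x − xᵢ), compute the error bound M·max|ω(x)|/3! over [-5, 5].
64000*sqrt(3)/729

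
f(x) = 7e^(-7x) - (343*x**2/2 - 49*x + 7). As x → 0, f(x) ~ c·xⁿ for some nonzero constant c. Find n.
3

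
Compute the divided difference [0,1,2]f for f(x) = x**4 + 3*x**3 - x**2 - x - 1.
15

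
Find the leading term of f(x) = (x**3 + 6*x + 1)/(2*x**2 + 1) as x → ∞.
x/2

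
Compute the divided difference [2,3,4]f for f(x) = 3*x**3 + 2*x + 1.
27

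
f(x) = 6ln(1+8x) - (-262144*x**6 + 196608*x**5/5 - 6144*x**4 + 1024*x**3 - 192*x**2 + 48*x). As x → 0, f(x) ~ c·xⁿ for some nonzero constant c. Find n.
7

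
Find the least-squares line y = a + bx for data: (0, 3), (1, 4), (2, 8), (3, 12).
a = 21/10, b = 31/10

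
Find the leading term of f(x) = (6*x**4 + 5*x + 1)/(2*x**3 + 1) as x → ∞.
3*x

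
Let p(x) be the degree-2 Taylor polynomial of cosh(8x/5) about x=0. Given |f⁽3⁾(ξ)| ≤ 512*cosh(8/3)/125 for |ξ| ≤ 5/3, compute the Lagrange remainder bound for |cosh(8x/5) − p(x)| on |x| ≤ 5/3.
256*cosh(8/3)/81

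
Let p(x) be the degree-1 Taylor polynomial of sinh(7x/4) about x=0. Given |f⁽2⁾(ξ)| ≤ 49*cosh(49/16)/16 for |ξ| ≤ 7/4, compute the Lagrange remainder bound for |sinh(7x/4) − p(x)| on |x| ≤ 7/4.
2401*cosh(49/16)/512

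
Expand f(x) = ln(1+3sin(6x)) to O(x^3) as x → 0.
18*x - 162*x**2 + O(x**3)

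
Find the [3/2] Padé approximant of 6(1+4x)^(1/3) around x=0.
(896*x**3/135 + 224*x**2/5 + 168*x/5 + 6)/(32*x**2/9 + 64*x/15 + 1)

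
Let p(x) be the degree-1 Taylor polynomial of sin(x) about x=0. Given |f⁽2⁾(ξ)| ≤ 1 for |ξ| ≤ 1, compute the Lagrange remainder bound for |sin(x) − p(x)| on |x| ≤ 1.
1/2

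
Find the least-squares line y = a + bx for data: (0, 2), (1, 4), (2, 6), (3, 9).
a = 9/5, b = 23/10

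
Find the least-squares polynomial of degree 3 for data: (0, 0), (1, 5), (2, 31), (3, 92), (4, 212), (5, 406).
-1/9 + (865/378)x + (47/252)x² + (337/108)x³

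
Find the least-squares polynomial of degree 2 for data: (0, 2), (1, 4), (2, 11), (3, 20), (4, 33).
64/35 + (33/35)x + (12/7)x²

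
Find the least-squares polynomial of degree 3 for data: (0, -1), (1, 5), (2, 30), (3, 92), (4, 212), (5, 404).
-113/126 + (1523/756)x + (155/252)x² + (82/27)x³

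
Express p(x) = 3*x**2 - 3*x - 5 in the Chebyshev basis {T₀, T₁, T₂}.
(-7/2)T₀ + (-3)T₁ + (3/2)T₂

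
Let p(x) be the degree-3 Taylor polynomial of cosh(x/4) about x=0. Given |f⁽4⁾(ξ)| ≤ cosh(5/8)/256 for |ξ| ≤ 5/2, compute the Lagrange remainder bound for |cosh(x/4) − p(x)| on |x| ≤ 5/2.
625*cosh(5/8)/98304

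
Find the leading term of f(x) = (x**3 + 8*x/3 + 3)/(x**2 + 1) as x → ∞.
x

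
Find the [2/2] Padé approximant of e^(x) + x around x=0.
(5*x**2/12 + 2*x + 1)/(1 - x**2/12)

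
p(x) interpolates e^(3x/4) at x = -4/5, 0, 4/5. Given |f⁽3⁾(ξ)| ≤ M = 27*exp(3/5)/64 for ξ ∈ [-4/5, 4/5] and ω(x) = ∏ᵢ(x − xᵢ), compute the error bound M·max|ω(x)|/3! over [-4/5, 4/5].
sqrt(3)*exp(3/5)/125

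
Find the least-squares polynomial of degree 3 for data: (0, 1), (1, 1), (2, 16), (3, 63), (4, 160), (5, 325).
121/126 + (-925/756)x + (-197/126)x² + (319/108)x³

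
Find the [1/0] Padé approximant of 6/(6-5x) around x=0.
5*x/6 + 1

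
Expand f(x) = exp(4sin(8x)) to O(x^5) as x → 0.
1 + 32*x + 512*x**2 + 5120*x**3 + 32768*x**4 + O(x**5)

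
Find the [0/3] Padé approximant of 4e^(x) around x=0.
4/(-x**3/6 + x**2/2 - x + 1)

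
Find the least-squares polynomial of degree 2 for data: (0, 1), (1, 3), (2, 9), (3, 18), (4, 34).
43/35 + (-53/70)x + (31/14)x²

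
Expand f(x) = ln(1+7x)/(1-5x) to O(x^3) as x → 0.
7*x + 21*x**2/2 + O(x**3)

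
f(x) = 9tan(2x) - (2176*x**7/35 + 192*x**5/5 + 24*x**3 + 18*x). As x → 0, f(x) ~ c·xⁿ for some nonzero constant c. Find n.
9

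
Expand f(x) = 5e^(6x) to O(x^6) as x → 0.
5 + 30*x + 90*x**2 + 180*x**3 + 270*x**4 + 324*x**5 + O(x**6)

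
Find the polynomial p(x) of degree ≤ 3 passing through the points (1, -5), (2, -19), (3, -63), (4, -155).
-3*x**3 + 3*x**2 - 2*x - 3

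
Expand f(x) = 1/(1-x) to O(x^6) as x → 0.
1 + x + x**2 + x**3 + x**4 + x**5 + O(x**6)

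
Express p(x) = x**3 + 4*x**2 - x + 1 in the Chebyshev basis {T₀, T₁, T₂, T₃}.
(3)T₀ + (-1/4)T₁ + (2)T₂ + (1/4)T₃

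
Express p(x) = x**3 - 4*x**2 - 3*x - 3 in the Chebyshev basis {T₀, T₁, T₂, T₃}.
(-5)T₀ + (-9/4)T₁ + (-2)T₂ + (1/4)T₃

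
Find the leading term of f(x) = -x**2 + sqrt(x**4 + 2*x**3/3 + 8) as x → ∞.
x/3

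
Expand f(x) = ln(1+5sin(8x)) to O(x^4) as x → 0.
40*x - 800*x**2 + 62720*x**3/3 + O(x**4)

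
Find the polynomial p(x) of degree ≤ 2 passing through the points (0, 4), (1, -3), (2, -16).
-3*x**2 - 4*x + 4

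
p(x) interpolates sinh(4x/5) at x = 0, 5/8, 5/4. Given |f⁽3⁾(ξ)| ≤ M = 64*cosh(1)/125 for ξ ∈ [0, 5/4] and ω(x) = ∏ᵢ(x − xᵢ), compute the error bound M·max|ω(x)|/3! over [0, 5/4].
sqrt(3)*cosh(1)/216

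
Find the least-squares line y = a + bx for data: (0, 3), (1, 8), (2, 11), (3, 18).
a = 14/5, b = 24/5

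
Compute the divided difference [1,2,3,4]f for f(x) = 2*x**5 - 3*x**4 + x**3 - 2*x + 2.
101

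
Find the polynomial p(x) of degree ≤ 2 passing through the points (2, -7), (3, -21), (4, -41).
-3*x**2 + x + 3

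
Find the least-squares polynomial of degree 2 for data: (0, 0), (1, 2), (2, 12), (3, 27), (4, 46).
-3/7 + (39/70)x + (39/14)x²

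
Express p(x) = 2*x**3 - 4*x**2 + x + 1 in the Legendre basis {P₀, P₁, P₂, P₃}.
(-1/3)P₀ + (11/5)P₁ + (-8/3)P₂ + (4/5)P₃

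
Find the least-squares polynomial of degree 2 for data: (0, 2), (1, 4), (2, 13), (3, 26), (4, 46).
67/35 + (-3/7)x + (20/7)x²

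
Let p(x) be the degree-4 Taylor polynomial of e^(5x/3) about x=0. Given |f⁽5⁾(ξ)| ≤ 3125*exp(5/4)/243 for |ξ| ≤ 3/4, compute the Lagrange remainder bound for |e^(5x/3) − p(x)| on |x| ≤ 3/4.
625*exp(5/4)/24576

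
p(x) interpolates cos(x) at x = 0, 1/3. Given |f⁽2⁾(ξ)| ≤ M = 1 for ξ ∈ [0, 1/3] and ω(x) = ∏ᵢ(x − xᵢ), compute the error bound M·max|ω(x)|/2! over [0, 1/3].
1/72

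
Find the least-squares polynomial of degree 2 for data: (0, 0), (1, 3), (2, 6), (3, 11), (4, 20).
2/5 + (4/5)x + x²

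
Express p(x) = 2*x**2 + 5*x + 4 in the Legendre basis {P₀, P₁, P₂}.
(14/3)P₀ + (5)P₁ + (4/3)P₂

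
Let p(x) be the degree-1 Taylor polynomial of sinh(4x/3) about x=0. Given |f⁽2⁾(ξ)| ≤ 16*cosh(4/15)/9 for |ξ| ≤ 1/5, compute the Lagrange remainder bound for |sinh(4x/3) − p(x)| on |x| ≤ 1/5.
8*cosh(4/15)/225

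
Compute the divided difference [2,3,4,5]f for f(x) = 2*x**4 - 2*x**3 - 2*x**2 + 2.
26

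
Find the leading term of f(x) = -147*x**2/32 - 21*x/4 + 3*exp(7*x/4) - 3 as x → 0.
343*x**3/128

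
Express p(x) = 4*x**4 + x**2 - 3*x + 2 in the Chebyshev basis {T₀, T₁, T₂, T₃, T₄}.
(4)T₀ + (-3)T₁ + (5/2)T₂ + (1/2)T₄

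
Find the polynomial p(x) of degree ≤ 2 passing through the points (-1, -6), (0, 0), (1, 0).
-3*x**2 + 3*x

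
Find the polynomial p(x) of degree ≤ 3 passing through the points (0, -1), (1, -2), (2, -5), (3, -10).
-x**2 - 1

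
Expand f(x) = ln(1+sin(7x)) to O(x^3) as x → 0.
7*x - 49*x**2/2 + O(x**3)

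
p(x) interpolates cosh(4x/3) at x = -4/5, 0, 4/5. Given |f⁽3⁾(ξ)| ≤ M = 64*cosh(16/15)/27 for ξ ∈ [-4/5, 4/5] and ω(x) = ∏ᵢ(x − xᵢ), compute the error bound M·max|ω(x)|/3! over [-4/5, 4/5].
4096*sqrt(3)*cosh(16/15)/91125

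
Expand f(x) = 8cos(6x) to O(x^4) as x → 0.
8 - 144*x**2 + O(x**4)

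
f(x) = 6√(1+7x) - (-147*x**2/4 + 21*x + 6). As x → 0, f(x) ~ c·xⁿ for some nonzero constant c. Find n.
3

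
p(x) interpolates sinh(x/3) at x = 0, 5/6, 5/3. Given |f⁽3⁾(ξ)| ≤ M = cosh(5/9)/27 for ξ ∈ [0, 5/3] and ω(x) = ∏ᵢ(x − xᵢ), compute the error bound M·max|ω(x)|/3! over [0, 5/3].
125*sqrt(3)*cosh(5/9)/157464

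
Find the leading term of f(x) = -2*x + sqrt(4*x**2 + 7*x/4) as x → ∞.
7/16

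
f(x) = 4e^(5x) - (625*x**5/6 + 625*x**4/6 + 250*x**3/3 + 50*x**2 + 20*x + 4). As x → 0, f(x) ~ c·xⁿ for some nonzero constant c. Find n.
6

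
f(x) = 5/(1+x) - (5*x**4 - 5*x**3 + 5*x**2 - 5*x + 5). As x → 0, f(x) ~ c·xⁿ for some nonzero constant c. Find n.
5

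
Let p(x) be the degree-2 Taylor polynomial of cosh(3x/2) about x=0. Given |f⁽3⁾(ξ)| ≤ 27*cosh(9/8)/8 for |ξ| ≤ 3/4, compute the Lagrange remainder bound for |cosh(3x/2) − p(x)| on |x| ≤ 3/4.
243*cosh(9/8)/1024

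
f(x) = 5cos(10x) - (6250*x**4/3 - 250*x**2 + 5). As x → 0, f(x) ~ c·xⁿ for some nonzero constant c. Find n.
6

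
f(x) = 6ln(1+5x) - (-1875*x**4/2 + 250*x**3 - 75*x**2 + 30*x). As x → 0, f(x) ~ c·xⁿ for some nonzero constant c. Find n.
5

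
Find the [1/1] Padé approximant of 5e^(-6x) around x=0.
(5 - 15*x)/(3*x + 1)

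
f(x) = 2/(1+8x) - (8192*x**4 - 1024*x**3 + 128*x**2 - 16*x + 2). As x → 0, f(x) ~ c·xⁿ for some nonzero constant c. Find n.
5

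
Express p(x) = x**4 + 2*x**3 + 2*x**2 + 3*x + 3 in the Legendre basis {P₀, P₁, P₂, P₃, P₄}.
(58/15)P₀ + (21/5)P₁ + (40/21)P₂ + (4/5)P₃ + (8/35)P₄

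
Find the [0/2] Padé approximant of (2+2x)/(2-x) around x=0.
1/(3*x**2/2 - 3*x/2 + 1)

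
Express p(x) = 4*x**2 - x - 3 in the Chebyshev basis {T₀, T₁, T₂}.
-T₀ - T₁ + (2)T₂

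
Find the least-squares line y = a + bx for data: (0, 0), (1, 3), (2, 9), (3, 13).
a = -1/2, b = 9/2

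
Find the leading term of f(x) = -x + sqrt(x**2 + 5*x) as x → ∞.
5/2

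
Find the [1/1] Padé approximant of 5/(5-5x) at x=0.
1/(1 - x)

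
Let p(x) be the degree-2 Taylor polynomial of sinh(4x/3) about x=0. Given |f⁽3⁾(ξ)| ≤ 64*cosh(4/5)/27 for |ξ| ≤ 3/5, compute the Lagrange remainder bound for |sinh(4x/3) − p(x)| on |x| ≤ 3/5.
32*cosh(4/5)/375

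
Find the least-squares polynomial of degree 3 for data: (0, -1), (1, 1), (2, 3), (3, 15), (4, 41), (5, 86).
-50/63 + (379/189)x + (-473/252)x² + (107/108)x³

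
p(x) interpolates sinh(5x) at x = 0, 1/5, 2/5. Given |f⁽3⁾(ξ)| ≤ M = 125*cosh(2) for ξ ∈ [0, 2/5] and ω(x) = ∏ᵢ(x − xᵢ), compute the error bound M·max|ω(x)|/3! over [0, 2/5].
sqrt(3)*cosh(2)/27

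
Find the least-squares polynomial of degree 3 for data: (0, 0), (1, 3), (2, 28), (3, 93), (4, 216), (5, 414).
2/63 + (-881/378)x + (569/252)x² + (319/108)x³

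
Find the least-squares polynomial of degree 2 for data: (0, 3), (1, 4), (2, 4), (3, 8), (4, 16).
25/7 + (-15/7)x + (9/7)x²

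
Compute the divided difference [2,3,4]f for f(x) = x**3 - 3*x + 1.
9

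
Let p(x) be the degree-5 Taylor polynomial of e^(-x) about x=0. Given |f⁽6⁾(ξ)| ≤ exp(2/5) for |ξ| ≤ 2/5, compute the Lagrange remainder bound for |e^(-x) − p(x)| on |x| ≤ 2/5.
4*exp(2/5)/703125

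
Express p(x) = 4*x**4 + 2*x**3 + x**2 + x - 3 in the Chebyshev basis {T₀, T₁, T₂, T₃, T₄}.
-T₀ + (5/2)T₁ + (5/2)T₂ + (1/2)T₃ + (1/2)T₄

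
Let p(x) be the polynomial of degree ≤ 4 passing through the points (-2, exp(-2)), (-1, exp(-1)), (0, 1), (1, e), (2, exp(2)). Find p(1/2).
(-20*e + 3 + 5*(-exp(2) + 18 + 12*e)*exp(2))*exp(-2)/128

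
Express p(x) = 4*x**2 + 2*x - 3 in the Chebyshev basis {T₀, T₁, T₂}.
-T₀ + (2)T₁ + (2)T₂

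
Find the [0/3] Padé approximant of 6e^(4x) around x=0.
6/(-32*x**3/3 + 8*x**2 - 4*x + 1)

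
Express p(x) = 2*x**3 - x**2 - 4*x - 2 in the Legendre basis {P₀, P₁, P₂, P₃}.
(-7/3)P₀ + (-14/5)P₁ + (-2/3)P₂ + (4/5)P₃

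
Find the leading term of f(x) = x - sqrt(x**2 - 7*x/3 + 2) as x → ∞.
7/6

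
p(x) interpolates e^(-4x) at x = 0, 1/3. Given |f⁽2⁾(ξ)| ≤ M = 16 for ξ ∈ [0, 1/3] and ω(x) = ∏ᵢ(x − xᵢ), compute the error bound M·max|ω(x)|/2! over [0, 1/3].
2/9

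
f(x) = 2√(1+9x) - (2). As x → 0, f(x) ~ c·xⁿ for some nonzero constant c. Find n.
1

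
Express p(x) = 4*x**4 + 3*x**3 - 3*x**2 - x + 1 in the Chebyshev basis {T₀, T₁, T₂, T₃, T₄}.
T₀ + (5/4)T₁ + (1/2)T₂ + (3/4)T₃ + (1/2)T₄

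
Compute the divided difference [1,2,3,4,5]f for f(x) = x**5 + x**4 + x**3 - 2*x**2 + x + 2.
16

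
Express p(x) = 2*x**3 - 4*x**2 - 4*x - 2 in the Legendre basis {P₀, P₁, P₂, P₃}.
(-10/3)P₀ + (-14/5)P₁ + (-8/3)P₂ + (4/5)P₃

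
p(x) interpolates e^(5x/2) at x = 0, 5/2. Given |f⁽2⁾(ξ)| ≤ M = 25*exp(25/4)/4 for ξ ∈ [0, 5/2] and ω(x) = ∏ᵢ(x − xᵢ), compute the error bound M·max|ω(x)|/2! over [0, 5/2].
625*exp(25/4)/128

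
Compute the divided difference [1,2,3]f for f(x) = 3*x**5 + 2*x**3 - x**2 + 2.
281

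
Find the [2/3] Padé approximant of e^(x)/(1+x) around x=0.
(13*x**2/140 + 18*x/35 + 1)/(8*x**3/105 - 57*x**2/140 + 18*x/35 + 1)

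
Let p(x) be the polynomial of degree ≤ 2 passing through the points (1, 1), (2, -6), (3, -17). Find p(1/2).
3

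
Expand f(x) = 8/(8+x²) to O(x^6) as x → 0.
1 - x**2/8 + x**4/64 + O(x**6)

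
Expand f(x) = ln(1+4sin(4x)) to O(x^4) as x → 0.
16*x - 128*x**2 + 3968*x**3/3 + O(x**4)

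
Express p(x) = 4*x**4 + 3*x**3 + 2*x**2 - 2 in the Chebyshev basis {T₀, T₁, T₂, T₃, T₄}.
(1/2)T₀ + (9/4)T₁ + (3)T₂ + (3/4)T₃ + (1/2)T₄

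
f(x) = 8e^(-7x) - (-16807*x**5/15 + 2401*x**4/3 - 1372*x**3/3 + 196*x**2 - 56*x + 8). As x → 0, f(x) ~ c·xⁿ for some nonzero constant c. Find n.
6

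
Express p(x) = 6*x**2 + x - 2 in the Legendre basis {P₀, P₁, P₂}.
P₁ + (4)P₂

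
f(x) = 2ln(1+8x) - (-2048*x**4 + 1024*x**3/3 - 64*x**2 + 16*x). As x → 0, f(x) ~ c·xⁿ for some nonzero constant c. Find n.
5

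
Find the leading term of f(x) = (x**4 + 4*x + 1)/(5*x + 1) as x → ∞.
x**3/5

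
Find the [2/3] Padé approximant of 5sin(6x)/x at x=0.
(30 - 126*x**2)/(9*x**2/5 + 1)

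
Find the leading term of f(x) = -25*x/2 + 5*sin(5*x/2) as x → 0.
-625*x**3/48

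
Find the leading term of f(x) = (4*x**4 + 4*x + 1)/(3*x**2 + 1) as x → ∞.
4*x**2/3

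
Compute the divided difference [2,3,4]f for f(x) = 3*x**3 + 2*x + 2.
27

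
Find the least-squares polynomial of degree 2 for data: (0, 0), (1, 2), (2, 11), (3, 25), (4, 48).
4/35 + (-107/70)x + (47/14)x²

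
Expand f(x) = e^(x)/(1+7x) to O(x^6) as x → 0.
1 - 6*x + 85*x**2/2 - 892*x**3/3 + 16651*x**4/8 - 874177*x**5/60 + O(x**6)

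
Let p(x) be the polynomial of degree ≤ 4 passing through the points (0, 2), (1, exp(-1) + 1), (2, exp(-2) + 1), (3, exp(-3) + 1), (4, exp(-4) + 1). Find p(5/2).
(-20*exp(3) - 5 + 60*e + 90*exp(2) + 131*exp(4))*exp(-4)/128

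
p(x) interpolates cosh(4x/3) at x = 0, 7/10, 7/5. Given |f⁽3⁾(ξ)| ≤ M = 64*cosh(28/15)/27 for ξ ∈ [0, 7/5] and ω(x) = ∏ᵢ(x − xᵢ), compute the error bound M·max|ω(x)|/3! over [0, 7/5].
2744*sqrt(3)*cosh(28/15)/91125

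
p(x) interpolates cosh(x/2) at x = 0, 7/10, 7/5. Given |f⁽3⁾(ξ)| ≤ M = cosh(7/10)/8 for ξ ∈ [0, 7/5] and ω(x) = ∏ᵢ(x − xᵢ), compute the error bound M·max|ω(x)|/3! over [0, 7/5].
343*sqrt(3)*cosh(7/10)/216000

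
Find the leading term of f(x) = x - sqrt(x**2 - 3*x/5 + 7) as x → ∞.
3/10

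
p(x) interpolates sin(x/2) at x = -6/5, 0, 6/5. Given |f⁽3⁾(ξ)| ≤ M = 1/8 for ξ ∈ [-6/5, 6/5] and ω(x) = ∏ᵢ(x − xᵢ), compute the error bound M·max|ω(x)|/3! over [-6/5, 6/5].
sqrt(3)/125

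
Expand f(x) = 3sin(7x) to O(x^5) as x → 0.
21*x - 343*x**3/2 + O(x**5)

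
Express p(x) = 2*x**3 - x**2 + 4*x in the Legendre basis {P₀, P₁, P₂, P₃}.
(-1/3)P₀ + (26/5)P₁ + (-2/3)P₂ + (4/5)P₃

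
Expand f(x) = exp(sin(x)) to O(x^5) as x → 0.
1 + x + x**2/2 - x**4/8 + O(x**5)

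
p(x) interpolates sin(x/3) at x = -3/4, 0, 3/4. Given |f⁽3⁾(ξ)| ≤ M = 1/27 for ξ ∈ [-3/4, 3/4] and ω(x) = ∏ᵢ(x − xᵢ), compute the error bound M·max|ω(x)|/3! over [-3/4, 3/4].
sqrt(3)/1728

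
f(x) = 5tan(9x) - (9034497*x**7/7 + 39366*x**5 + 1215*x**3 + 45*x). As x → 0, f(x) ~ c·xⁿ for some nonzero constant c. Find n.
9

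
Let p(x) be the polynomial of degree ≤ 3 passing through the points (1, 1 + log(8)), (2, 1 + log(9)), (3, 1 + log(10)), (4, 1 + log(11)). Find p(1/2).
1 + log(640*11**(11/16)*2**(7/8)*3**(5/8)*5**(5/16)/2673)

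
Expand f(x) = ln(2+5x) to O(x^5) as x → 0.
log(2) + 5*x/2 - 25*x**2/8 + 125*x**3/24 - 625*x**4/64 + O(x**5)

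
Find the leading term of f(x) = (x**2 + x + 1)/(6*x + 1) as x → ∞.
x/6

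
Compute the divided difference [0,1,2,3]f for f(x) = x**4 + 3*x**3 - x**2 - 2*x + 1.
9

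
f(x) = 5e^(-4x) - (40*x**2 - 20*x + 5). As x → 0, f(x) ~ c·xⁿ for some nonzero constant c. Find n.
3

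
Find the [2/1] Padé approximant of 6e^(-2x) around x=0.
(4*x**2 - 8*x + 6)/(2*x/3 + 1)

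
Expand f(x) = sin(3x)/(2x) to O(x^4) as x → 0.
3/2 - 9*x**2/4 + O(x**4)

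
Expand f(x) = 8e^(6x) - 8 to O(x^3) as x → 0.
48*x + 144*x**2 + O(x**3)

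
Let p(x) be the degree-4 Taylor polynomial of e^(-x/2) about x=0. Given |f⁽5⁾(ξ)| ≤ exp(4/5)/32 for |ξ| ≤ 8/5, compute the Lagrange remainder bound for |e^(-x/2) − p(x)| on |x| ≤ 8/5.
128*exp(4/5)/46875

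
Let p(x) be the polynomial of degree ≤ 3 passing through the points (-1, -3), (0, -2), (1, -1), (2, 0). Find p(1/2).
-3/2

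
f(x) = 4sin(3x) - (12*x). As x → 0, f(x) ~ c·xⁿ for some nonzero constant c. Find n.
3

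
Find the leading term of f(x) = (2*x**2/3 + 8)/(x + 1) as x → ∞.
2*x/3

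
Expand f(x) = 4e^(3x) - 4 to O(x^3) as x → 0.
12*x + 18*x**2 + O(x**3)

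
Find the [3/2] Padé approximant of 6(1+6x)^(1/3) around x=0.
(112*x**3/5 + 504*x**2/5 + 252*x/5 + 6)/(8*x**2 + 32*x/5 + 1)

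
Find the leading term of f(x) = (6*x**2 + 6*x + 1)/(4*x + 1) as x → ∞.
3*x/2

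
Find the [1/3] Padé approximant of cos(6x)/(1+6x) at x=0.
(1 - 5*x/2)/(63*x**3 + 3*x**2 + 7*x/2 + 1)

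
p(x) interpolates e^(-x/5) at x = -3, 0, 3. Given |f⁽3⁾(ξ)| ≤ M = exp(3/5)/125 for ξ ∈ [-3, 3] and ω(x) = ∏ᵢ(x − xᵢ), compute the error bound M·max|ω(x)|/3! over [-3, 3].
sqrt(3)*exp(3/5)/125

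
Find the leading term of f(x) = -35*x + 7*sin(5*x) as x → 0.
-875*x**3/6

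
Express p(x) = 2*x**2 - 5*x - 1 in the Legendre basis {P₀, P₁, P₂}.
(-1/3)P₀ + (-5)P₁ + (4/3)P₂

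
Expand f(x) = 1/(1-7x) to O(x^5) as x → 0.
1 + 7*x + 49*x**2 + 343*x**3 + 2401*x**4 + O(x**5)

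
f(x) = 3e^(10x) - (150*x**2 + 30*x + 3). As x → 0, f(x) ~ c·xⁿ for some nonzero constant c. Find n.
3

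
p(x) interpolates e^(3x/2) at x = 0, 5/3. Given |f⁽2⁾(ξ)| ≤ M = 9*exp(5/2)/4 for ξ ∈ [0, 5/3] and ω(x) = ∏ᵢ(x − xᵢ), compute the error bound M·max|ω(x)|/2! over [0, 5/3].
25*exp(5/2)/32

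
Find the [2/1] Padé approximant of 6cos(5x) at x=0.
6 - 75*x**2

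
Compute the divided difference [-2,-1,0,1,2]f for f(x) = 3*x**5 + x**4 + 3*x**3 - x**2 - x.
1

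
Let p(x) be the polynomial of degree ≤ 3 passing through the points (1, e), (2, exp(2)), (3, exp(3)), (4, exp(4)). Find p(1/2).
e*(-5*exp(3) - 35*e + 35 + 21*exp(2))/16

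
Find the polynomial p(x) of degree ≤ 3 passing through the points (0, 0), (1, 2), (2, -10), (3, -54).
-3*x**3 + 2*x**2 + 3*x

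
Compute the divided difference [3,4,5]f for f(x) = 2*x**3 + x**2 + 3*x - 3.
25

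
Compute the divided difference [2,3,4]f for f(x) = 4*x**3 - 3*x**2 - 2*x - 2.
33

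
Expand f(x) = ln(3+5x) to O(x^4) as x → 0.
log(3) + 5*x/3 - 25*x**2/18 + 125*x**3/81 + O(x**4)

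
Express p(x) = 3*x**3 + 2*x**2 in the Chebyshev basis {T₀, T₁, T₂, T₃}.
T₀ + (9/4)T₁ + T₂ + (3/4)T₃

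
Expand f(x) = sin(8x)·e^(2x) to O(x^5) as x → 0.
8*x + 16*x**2 - 208*x**3/3 - 160*x**4 + O(x**5)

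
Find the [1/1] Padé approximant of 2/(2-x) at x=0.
1/(1 - x/2)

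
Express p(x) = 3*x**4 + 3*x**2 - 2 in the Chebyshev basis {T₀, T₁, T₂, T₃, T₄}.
(5/8)T₀ + (3)T₂ + (3/8)T₄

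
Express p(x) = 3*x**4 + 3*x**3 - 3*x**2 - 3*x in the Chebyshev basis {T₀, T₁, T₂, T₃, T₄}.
(-3/8)T₀ + (-3/4)T₁ + (3/4)T₃ + (3/8)T₄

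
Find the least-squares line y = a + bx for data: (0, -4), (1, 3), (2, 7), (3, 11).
a = -31/10, b = 49/10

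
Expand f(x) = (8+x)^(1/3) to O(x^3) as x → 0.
2 + x/12 - x**2/288 + O(x**3)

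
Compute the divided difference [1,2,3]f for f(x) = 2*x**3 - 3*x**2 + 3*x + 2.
9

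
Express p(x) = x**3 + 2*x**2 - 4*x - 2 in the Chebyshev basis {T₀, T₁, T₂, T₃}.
-T₀ + (-13/4)T₁ + T₂ + (1/4)T₃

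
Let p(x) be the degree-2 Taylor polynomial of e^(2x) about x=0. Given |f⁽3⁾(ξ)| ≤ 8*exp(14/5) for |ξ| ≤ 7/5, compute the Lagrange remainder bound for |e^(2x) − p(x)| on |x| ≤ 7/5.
1372*exp(14/5)/375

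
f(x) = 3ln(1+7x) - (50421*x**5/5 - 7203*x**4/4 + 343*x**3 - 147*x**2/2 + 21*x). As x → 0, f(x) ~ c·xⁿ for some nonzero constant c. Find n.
6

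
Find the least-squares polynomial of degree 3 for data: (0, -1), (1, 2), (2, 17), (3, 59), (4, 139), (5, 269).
-55/63 + (-41/378)x + (125/252)x² + (223/108)x³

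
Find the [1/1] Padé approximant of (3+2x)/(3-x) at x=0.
(2*x/3 + 1)/(1 - x/3)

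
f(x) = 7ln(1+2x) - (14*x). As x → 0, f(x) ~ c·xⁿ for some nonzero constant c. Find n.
2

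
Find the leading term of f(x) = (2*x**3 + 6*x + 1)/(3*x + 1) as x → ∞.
2*x**2/3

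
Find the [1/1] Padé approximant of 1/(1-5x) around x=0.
1/(1 - 5*x)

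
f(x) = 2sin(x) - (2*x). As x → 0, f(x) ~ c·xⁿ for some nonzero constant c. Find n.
3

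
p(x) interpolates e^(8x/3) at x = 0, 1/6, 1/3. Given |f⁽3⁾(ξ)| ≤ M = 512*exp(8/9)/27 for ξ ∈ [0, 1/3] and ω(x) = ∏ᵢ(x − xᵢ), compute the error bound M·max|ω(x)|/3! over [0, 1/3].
64*sqrt(3)*exp(8/9)/19683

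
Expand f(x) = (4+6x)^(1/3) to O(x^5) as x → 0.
2**(2/3) + 2**(2/3)*x/2 - 2**(2/3)*x**2/4 + 5*2**(2/3)*x**3/24 - 5*2**(2/3)*x**4/24 + O(x**5)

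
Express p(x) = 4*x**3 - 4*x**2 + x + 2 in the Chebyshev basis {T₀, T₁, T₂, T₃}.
(4)T₁ + (-2)T₂ + T₃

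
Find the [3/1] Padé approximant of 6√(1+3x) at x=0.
(-81*x**3/32 + 81*x**2/8 + 81*x/4 + 6)/(15*x/8 + 1)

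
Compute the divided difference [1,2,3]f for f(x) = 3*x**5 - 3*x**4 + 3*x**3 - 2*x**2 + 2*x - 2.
211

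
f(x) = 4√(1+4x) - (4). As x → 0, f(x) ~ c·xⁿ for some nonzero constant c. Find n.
1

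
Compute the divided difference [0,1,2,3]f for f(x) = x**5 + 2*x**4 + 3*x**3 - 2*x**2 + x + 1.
40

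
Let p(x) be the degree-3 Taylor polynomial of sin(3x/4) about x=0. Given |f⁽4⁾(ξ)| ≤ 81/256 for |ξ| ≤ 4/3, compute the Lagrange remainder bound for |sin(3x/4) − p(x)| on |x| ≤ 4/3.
1/24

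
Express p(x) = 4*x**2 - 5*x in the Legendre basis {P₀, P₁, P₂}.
(4/3)P₀ + (-5)P₁ + (8/3)P₂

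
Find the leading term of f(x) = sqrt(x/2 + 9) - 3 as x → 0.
x/12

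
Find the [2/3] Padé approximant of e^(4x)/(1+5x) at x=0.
(356*x**2/245 + 502*x/245 + 1)/(4556*x**3/735 - 2082*x**2/245 + 747*x/245 + 1)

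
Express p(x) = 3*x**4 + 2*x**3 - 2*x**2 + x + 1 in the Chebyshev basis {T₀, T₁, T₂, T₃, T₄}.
(9/8)T₀ + (5/2)T₁ + (1/2)T₂ + (1/2)T₃ + (3/8)T₄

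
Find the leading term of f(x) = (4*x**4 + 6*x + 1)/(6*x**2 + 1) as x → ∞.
2*x**2/3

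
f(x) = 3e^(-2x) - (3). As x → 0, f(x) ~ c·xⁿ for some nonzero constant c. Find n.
1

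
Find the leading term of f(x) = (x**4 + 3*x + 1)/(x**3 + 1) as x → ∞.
x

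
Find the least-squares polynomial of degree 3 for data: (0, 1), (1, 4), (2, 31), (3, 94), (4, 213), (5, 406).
47/63 + (-148/189)x + (253/126)x² + (155/54)x³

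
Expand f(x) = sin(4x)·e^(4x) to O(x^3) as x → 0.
4*x + 16*x**2 + O(x**3)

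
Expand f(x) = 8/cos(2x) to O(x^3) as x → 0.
8 + 16*x**2 + O(x**3)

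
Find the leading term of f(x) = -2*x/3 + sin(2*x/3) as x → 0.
-4*x**3/81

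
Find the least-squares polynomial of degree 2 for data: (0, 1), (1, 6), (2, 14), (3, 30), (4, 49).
8/7 + (12/7)x + (18/7)x²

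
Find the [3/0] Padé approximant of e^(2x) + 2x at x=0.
4*x**3/3 + 2*x**2 + 4*x + 1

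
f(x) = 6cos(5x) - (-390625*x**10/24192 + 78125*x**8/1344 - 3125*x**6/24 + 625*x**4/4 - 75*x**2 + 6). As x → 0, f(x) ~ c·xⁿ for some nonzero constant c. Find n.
12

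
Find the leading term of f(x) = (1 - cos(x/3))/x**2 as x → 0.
1/18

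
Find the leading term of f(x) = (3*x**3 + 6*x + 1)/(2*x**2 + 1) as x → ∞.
3*x/2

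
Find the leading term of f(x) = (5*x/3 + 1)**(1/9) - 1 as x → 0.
5*x/27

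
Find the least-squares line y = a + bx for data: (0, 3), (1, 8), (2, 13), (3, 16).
a = 17/5, b = 22/5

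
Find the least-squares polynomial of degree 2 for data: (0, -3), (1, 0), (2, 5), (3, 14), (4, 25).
-103/35 + (9/7)x + (10/7)x²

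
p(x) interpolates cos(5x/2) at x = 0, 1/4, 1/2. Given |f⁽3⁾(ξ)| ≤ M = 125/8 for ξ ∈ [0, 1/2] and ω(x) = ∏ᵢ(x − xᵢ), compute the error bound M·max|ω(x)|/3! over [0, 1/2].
125*sqrt(3)/13824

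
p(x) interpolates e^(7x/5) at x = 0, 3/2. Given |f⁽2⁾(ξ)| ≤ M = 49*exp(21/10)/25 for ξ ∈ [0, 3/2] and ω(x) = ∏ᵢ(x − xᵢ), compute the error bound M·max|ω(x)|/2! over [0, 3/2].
441*exp(21/10)/800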